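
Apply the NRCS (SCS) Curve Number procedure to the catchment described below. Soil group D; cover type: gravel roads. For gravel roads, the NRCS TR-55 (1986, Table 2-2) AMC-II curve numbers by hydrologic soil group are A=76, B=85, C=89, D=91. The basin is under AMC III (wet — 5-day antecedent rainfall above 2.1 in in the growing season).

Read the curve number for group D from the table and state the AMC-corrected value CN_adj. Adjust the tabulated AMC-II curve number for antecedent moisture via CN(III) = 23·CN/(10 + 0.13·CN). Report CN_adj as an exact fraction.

CN_adj = 209300/2183 ≈ 95.877

NRCS table: gravel roads, soil group D → CN(II) = 91
Adjust CN=91 to AMC III: 23·91/(10 + 0.13·91) → 2093 ÷ (2183/100) = 209300/2183 ≈ 95.877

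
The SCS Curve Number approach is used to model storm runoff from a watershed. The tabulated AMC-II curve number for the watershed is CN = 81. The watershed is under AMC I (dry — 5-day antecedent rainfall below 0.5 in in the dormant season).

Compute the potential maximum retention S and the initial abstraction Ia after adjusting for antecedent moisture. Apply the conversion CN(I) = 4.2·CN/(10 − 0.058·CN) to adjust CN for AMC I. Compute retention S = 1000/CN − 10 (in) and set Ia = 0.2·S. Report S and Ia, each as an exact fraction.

Adjust CN=81 to AMC I: 4.2·81/(10 − 0.058·81) → (1701/5) ÷ (2651/500) = 170100/2651 ≈ 64.164
S = 1000/(170100/2651) − 10 = 9500/1701 in ≈ 5.585 in
Ia = 0.2S: 0.2·5.585 = 1.117 in (exactly 1900/1701)

S = 9500/1701 in ≈ 5.585 in; Ia = 1900/1701 in ≈ 1.117 in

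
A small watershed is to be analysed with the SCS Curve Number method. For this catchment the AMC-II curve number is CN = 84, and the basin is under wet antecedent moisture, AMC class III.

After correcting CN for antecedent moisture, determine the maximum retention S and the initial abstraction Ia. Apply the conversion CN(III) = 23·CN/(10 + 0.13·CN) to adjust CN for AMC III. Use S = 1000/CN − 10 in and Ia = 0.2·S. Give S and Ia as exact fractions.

S = 400/483 in ≈ 0.828 in; Ia = 80/483 in ≈ 0.166 in

CN(III) from CN(II)=84: (23·84)/(10 + 0.13·84) = 48300/523 ≈ 92.352
Retention S: 1000/CN − 10 with CN=92.352 → S = 400/483 ≈ 0.828 in
Initial abstraction Ia = S/5 = (400/483)/5 = 80/483 ≈ 0.166 in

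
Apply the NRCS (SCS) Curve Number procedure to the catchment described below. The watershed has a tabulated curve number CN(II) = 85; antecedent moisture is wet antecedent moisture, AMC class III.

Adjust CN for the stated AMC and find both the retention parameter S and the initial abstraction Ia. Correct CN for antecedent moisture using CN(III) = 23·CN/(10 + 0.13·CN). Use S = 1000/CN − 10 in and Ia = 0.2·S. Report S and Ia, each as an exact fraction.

S = 300/391 in ≈ 0.767 in; Ia = 60/391 in ≈ 0.153 in

Wet (AMC III): CN(III) = 23·85/(10 + 0.13·85) = 1955/(421/20) = 39100/421 ≈ 92.874
Retention S: 1000/CN − 10 with CN=92.874 → S = 300/391 ≈ 0.767 in
Ia = 0.2S: 0.2·0.767 = 0.153 in (exactly 60/391)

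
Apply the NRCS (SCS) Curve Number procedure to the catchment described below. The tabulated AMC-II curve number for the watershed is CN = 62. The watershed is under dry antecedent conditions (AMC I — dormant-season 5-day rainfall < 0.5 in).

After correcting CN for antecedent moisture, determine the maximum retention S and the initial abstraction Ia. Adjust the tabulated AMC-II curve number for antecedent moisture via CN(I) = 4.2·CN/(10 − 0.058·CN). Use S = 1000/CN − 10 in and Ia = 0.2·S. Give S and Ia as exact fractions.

S = 9500/651 in ≈ 14.593 in; Ia = 1900/651 in ≈ 2.919 in

Dry (AMC I): CN(I) = 4.2·62/(10 − 0.058·62) = (1302/5)/(1601/250) = 65100/1601 ≈ 40.662
Retention S: 1000/CN − 10 with CN=40.662 → S = 9500/651 ≈ 14.593 in
Ia = 0.2S: 0.2·14.593 = 2.919 in (exactly 1900/651)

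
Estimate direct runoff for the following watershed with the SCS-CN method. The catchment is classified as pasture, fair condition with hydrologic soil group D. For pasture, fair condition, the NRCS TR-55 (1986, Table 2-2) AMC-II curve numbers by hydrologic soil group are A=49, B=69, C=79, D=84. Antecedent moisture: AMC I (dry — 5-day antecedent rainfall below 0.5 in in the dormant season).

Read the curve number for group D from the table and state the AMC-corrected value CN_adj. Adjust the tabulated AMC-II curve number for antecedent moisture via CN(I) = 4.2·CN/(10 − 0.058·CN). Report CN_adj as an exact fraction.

CN_adj = 44100/641 ≈ 68.799

NRCS table: pasture, fair condition, soil group D → CN(II) = 84
Adjust CN=84 to AMC I: 4.2·84/(10 − 0.058·84) → (1764/5) ÷ (641/125) = 44100/641 ≈ 68.799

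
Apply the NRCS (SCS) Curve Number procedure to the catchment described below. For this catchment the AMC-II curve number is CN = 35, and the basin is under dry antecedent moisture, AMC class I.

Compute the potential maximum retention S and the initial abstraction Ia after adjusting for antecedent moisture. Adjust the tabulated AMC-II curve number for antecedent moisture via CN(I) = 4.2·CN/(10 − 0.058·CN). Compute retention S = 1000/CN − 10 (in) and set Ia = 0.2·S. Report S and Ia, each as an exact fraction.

S = 6500/147 in ≈ 44.218 in; Ia = 1300/147 in ≈ 8.844 in

Dry (AMC I): CN(I) = 4.2·35/(10 − 0.058·35) = 147/(797/100) = 14700/797 ≈ 18.444
Retention S: 1000/CN − 10 with CN=18.444 → S = 6500/147 ≈ 44.218 in
Ia = 0.2S: 0.2·44.218 = 8.844 in (exactly 1300/147)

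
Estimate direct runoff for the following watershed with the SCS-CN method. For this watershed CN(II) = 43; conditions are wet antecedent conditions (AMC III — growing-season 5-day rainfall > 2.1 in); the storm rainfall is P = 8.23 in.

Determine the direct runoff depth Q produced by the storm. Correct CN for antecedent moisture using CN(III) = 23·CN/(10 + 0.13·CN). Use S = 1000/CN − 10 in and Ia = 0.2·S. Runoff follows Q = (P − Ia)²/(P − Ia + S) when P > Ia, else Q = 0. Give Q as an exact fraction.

Q = 489925802809/125597758300 in ≈ 3.901 in

CN(III) from CN(II)=43: (23·43)/(10 + 0.13·43) = 98900/1559 ≈ 63.438
Retention S: 1000/CN − 10 with CN=63.438 → S = 5700/989 ≈ 5.763 in
Ia = 0.2S: 0.2·5.763 = 1.153 in (exactly 1140/989)
Since P=8.230 > Ia=1.153: effective rainfall P−Ia = 699947/98900 in
Q: (699947/98900)² ÷ (1269947/98900) = 489925802809/125597758300 in (≈ 3.901 in)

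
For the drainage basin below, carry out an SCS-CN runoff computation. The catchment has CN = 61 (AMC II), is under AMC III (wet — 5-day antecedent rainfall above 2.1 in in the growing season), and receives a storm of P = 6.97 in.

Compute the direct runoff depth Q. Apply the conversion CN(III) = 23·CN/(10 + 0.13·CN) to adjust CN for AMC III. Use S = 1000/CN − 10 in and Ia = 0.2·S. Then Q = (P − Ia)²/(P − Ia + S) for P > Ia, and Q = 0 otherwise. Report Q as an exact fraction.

CN(III) from CN(II)=61: (23·61)/(10 + 0.13·61) = 140300/1793 ≈ 78.249
Max retention: S = 1000/(140300/1793) − 10 = 3900/1403 in (≈ 2.780 in)
Initial abstraction Ia = S/5 = (3900/1403)/5 = 780/1403 ≈ 0.556 in
Excess rainfall: 6.970 − 0.556 = 6.414 in; P > Ia so Q > 0
Runoff Q = (P−Ia)²/(P−Ia+S) = (6.414)²/(6.414+2.780) = 809803811881/180971707300 ≈ 4.475 in

Q = 809803811881/180971707300 in ≈ 4.475 in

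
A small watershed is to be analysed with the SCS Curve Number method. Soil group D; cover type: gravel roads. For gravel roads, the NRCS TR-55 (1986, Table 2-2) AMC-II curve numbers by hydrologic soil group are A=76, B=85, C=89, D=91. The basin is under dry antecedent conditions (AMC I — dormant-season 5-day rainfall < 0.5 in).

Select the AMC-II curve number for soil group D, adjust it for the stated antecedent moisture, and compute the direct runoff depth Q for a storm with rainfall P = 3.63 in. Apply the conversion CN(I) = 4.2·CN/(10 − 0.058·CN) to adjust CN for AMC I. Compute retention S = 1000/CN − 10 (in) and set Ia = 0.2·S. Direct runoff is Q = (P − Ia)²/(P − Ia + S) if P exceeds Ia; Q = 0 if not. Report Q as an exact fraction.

Q = 13497971787/7457804900 in ≈ 1.810 in

NRCS table: gravel roads, soil group D → CN(II) = 91
CN(I) from CN(II)=91: (4.2·91)/(10 − 0.058·91) = 63700/787 ≈ 80.940
Retention S: 1000/CN − 10 with CN=80.940 → S = 1500/637 ≈ 2.355 in
Initial abstraction Ia = S/5 = (1500/637)/5 = 300/637 ≈ 0.471 in
Since P=3.630 > Ia=0.471: effective rainfall P−Ia = 201231/63700 in
Runoff Q = (P−Ia)²/(P−Ia+S) = (3.159)²/(3.159+2.355) = 13497971787/7457804900 ≈ 1.810 in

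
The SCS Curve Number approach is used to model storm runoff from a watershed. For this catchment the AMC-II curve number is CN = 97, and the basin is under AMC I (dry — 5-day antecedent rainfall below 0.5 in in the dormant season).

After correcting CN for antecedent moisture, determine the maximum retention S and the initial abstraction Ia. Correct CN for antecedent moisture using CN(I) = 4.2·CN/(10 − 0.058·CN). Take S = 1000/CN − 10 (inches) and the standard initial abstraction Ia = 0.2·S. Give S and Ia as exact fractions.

S = 500/679 in ≈ 0.736 in; Ia = 100/679 in ≈ 0.147 in

Adjust CN=97 to AMC I: 4.2·97/(10 − 0.058·97) → (2037/5) ÷ (2187/500) = 67900/729 ≈ 93.141
Retention S: 1000/CN − 10 with CN=93.141 → S = 500/679 ≈ 0.736 in
Ia = 0.2·(500/679) = 100/679 in ≈ 0.147 in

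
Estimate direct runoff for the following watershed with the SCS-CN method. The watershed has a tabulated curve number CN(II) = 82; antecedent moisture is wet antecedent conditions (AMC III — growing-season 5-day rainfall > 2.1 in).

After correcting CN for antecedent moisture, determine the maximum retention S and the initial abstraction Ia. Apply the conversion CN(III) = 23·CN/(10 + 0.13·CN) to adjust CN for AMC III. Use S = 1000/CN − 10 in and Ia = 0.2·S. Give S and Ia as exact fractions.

Wet (AMC III): CN(III) = 23·82/(10 + 0.13·82) = 1886/(1033/50) = 94300/1033 ≈ 91.288
Max retention: S = 1000/(94300/1033) − 10 = 900/943 in (≈ 0.954 in)
Ia = 0.2·(900/943) = 180/943 in ≈ 0.191 in

S = 900/943 in ≈ 0.954 in; Ia = 180/943 in ≈ 0.191 in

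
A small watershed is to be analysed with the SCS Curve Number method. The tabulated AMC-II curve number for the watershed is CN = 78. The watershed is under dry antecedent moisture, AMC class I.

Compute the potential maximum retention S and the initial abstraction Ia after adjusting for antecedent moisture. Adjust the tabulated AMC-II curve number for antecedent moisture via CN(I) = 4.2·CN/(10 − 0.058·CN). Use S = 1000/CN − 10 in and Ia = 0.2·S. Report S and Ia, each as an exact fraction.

S = 5500/819 in ≈ 6.716 in; Ia = 1100/819 in ≈ 1.343 in

Dry (AMC I): CN(I) = 4.2·78/(10 − 0.058·78) = (1638/5)/(1369/250) = 81900/1369 ≈ 59.825
Max retention: S = 1000/(81900/1369) − 10 = 5500/819 in (≈ 6.716 in)
Ia = 0.2S: 0.2·6.716 = 1.343 in (exactly 1100/819)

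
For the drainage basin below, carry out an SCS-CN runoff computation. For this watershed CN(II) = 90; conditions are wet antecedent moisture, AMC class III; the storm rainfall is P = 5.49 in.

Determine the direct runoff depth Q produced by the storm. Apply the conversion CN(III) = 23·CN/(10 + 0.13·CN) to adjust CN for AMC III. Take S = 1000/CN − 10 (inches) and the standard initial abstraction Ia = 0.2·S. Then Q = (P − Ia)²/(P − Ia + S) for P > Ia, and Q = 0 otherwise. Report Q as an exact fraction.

Q = 12464159449/2518010100 in ≈ 4.950 in

CN(III) from CN(II)=90: (23·90)/(10 + 0.13·90) = 20700/217 ≈ 95.392
Retention S: 1000/CN − 10 with CN=95.392 → S = 100/207 ≈ 0.483 in
Ia = 0.2·(100/207) = 20/207 in ≈ 0.097 in
Since P=5.490 > Ia=0.097: effective rainfall P−Ia = 111643/20700 in
Runoff Q = (P−Ia)²/(P−Ia+S) = (5.393)²/(5.393+0.483) = 12464159449/2518010100 ≈ 4.950 in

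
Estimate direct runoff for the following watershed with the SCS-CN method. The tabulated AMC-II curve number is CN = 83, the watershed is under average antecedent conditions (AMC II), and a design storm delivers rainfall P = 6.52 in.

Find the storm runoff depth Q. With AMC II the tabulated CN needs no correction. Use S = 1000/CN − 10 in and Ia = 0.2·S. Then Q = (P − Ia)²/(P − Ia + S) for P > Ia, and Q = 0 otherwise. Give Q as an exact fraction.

CN(II) = 83; AMC II needs no correction.
Retention S: 1000/CN − 10 with CN=83.000 → S = 170/83 ≈ 2.048 in
Ia = 0.2S: 0.2·2.048 = 0.410 in (exactly 34/83)
Excess rainfall: 6.520 − 0.410 = 6.110 in; P > Ia so Q > 0
Q = (12679/2075)²/((12679/2075) + 170/83) = (160757041/4305625)/(16929/2075) = 160757041/35127675 in ≈ 4.576 in

Q = 160757041/35127675 in ≈ 4.576 in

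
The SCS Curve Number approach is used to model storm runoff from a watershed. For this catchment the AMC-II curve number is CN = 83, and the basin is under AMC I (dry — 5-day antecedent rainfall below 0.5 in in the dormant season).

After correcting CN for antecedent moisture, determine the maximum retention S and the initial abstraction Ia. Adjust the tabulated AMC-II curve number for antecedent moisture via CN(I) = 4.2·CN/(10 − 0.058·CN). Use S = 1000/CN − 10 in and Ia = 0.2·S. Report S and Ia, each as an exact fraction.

S = 8500/1743 in ≈ 4.877 in; Ia = 1700/1743 in ≈ 0.975 in

Dry (AMC I): CN(I) = 4.2·83/(10 − 0.058·83) = (1743/5)/(2593/500) = 174300/2593 ≈ 67.219
S = 1000/(174300/2593) − 10 = 8500/1743 in ≈ 4.877 in
Initial abstraction Ia = S/5 = (8500/1743)/5 = 1700/1743 ≈ 0.975 in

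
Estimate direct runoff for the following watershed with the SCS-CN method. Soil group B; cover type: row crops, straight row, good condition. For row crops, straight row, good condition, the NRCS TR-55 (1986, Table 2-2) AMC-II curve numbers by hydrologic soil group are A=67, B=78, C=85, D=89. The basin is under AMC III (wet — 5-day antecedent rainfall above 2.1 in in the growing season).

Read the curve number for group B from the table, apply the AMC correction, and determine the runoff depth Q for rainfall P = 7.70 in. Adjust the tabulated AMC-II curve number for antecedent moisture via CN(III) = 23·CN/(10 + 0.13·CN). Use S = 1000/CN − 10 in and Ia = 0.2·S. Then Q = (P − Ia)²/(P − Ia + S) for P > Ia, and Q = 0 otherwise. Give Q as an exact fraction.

Q = 406496651/63498630 in ≈ 6.402 in

NRCS table: row crops, straight row, good condition, soil group B → CN(II) = 78
Wet (AMC III): CN(III) = 23·78/(10 + 0.13·78) = 1794/(1007/50) = 89700/1007 ≈ 89.076
S = 1000/(89700/1007) − 10 = 1100/897 in ≈ 1.226 in
Initial abstraction Ia = S/5 = (1100/897)/5 = 220/897 ≈ 0.245 in
Since P=7.700 > Ia=0.245: effective rainfall P−Ia = 66869/8970 in
Q = (66869/8970)²/((66869/8970) + 1100/897) = (4471463161/80460900)/(77869/8970) = 406496651/63498630 in ≈ 6.402 in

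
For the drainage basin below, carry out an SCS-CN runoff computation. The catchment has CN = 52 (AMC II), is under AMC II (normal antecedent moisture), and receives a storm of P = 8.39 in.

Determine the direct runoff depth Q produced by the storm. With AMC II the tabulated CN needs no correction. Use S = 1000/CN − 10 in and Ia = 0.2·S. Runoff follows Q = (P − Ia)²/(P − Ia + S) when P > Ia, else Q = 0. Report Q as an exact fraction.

Q = 72369049/26659100 in ≈ 2.715 in

AMC II — tabulated CN = 52 applies directly.
Retention S: 1000/CN − 10 with CN=52.000 → S = 120/13 ≈ 9.231 in
Ia = 0.2·(120/13) = 24/13 in ≈ 1.846 in
Since P=8.390 > Ia=1.846: effective rainfall P−Ia = 8507/1300 in
Q: (8507/1300)² ÷ (20507/1300) = 72369049/26659100 in (≈ 2.715 in)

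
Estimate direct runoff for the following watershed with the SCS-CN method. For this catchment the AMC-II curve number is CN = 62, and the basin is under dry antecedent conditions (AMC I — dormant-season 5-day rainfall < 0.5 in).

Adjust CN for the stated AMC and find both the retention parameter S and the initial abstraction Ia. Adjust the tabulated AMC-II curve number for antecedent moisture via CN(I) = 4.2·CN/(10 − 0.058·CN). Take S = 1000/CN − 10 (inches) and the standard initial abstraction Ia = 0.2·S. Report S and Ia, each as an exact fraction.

S = 9500/651 in ≈ 14.593 in; Ia = 1900/651 in ≈ 2.919 in

CN(I) from CN(II)=62: (4.2·62)/(10 − 0.058·62) = 65100/1601 ≈ 40.662
S = 1000/(65100/1601) − 10 = 9500/651 in ≈ 14.593 in
Initial abstraction Ia = S/5 = (9500/651)/5 = 1900/651 ≈ 2.919 in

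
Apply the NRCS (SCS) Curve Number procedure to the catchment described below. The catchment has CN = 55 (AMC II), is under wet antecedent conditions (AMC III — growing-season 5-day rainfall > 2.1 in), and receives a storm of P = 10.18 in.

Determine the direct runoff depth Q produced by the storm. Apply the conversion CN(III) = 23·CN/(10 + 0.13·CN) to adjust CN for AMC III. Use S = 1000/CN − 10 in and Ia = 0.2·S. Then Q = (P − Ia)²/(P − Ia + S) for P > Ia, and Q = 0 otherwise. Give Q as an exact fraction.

Wet (AMC III): CN(III) = 23·55/(10 + 0.13·55) = 1265/(343/20) = 25300/343 ≈ 73.761
S = 1000/(25300/343) − 10 = 900/253 in ≈ 3.557 in
Ia = 0.2·(900/253) = 180/253 in ≈ 0.711 in
P − Ia = 10.180 − 0.711 = 119777/12650 ≈ 9.469 in (> 0, runoff occurs)
Q = (119777/12650)²/((119777/12650) + 900/253) = (14346529729/160022500)/(164777/12650) = 14346529729/2084429050 in ≈ 6.883 in

Q = 14346529729/2084429050 in ≈ 6.883 in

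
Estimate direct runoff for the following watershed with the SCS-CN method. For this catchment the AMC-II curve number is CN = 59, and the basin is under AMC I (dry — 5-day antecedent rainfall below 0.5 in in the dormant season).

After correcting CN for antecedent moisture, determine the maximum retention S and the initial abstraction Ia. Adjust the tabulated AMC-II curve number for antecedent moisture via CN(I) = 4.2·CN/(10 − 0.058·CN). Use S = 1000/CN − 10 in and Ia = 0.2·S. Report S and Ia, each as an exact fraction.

S = 20500/1239 in ≈ 16.546 in; Ia = 4100/1239 in ≈ 3.309 in

Adjust CN=59 to AMC I: 4.2·59/(10 − 0.058·59) → (1239/5) ÷ (3289/500) = 123900/3289 ≈ 37.671
S = 1000/(123900/3289) − 10 = 20500/1239 in ≈ 16.546 in
Ia = 0.2·(20500/1239) = 4100/1239 in ≈ 3.309 in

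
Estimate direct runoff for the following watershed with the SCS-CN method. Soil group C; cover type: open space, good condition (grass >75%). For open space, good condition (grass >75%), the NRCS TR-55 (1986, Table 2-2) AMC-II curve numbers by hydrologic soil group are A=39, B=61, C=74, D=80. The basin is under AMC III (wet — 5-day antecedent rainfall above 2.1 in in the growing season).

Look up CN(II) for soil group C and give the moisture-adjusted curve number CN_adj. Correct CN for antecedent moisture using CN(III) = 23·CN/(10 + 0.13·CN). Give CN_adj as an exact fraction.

NRCS table: open space, good condition (grass >75%), soil group C → CN(II) = 74
Adjust CN=74 to AMC III: 23·74/(10 + 0.13·74) → 1702 ÷ (981/50) = 85100/981 ≈ 86.748

CN_adj = 85100/981 ≈ 86.748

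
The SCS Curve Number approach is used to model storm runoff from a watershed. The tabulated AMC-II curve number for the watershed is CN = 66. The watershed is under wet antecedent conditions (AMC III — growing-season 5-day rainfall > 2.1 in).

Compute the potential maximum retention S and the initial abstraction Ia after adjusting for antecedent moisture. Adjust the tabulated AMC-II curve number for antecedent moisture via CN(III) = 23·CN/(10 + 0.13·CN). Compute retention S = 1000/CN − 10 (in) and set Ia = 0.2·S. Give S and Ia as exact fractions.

CN(III) from CN(II)=66: (23·66)/(10 + 0.13·66) = 75900/929 ≈ 81.701
S = 1000/(75900/929) − 10 = 1700/759 in ≈ 2.240 in
Ia = 0.2·(1700/759) = 340/759 in ≈ 0.448 in

S = 1700/759 in ≈ 2.240 in; Ia = 340/759 in ≈ 0.448 in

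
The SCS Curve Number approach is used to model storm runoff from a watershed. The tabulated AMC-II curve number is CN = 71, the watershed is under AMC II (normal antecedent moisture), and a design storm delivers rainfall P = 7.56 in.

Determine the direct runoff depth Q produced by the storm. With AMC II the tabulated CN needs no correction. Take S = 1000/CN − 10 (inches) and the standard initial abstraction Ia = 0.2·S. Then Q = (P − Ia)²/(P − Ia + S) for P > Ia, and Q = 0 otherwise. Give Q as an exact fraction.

Q = 143256961/34113725 in ≈ 4.199 in

AMC II — tabulated CN = 71 applies directly.
S = 1000/71 − 10 = 290/71 in ≈ 4.085 in
Ia = 0.2·(290/71) = 58/71 in ≈ 0.817 in
Since P=7.560 > Ia=0.817: effective rainfall P−Ia = 11969/1775 in
Q = (11969/1775)²/((11969/1775) + 290/71) = (143256961/3150625)/(19219/1775) = 143256961/34113725 in ≈ 4.199 in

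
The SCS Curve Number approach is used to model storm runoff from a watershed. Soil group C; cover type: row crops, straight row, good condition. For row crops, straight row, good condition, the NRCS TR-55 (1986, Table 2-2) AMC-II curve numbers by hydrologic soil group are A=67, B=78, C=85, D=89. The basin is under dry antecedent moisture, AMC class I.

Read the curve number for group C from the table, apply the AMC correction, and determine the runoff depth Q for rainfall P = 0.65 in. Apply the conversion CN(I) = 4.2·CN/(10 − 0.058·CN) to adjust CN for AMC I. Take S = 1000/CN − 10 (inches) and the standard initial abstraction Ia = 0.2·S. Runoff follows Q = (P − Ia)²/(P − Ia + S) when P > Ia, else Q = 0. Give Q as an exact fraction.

NRCS table: row crops, straight row, good condition, soil group C → CN(II) = 85
Adjust CN=85 to AMC I: 4.2·85/(10 − 0.058·85) → 357 ÷ (507/100) = 11900/169 ≈ 70.414
Retention S: 1000/CN − 10 with CN=70.414 → S = 500/119 ≈ 4.202 in
Ia = 0.2·(500/119) = 100/119 in ≈ 0.840 in
P = 0.650 ≤ Ia = 0.840 in: entire storm abstracted, Q = 0.

Q = 0 in ≈ 0.000 in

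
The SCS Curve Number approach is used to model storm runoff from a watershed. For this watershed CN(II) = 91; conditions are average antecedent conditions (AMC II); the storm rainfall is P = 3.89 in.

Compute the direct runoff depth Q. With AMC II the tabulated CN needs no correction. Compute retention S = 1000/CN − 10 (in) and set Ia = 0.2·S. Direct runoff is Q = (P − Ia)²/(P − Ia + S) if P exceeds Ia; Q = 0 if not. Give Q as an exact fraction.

Average conditions: CN = 91 (no AMC adjustment).
S = 1000/91 − 10 = 90/91 in ≈ 0.989 in
Initial abstraction Ia = S/5 = (90/91)/5 = 18/91 ≈ 0.198 in
Excess rainfall: 3.890 − 0.198 = 3.692 in; P > Ia so Q > 0
Runoff Q = (P−Ia)²/(P−Ia+S) = (3.692)²/(3.692+0.989) = 1128892801/387650900 ≈ 2.912 in

Q = 1128892801/387650900 in ≈ 2.912 in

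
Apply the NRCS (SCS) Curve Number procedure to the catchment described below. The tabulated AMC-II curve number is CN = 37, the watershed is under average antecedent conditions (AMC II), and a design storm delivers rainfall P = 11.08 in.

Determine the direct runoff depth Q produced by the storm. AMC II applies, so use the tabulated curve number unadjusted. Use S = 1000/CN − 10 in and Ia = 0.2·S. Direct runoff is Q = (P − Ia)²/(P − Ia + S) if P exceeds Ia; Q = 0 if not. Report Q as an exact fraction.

Q = 50395801/21135325 in ≈ 2.384 in

CN(II) = 37; AMC II needs no correction.
S = 1000/37 − 10 = 630/37 in ≈ 17.027 in
Ia = 0.2·(630/37) = 126/37 in ≈ 3.405 in
Since P=11.080 > Ia=3.405: effective rainfall P−Ia = 7099/925 in
Q: (7099/925)² ÷ (22849/925) = 50395801/21135325 in (≈ 2.384 in)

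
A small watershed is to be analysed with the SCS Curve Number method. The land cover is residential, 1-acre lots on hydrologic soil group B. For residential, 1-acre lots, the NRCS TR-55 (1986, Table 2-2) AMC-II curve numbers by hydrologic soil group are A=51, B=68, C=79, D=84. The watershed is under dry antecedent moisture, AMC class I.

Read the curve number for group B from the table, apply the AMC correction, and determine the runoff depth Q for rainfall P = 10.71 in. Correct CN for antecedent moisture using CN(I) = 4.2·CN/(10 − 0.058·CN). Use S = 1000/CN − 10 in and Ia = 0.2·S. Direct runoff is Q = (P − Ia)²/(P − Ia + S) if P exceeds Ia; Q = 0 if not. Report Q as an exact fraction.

NRCS table: residential, 1-acre lots, soil group B → CN(II) = 68
CN(I) from CN(II)=68: (4.2·68)/(10 − 0.058·68) = 35700/757 ≈ 47.160
Retention S: 1000/CN − 10 with CN=47.160 → S = 4000/357 ≈ 11.204 in
Ia = 0.2S: 0.2·11.204 = 2.241 in (exactly 800/357)
P − Ia = 10.710 − 2.241 = 302347/35700 ≈ 8.469 in (> 0, runoff occurs)
Q = (302347/35700)²/((302347/35700) + 4000/357) = (91413708409/1274490000)/(702347/35700) = 91413708409/25073787900 in ≈ 3.646 in

Q = 91413708409/25073787900 in ≈ 3.646 in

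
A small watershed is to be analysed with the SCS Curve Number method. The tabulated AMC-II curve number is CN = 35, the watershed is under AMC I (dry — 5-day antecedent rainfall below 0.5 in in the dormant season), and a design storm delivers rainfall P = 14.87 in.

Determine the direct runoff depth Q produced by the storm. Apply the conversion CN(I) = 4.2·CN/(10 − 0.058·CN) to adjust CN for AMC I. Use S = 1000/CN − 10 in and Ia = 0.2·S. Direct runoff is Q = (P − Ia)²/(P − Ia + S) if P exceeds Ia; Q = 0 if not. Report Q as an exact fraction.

Adjust CN=35 to AMC I: 4.2·35/(10 − 0.058·35) → 147 ÷ (797/100) = 14700/797 ≈ 18.444
Max retention: S = 1000/(14700/797) − 10 = 6500/147 in (≈ 44.218 in)
Ia = 0.2·(6500/147) = 1300/147 in ≈ 8.844 in
P − Ia = 14.870 − 8.844 = 88589/14700 ≈ 6.026 in (> 0, runoff occurs)
Q = (88589/14700)²/((88589/14700) + 6500/147) = (7848010921/216090000)/(738589/14700) = 7848010921/10857258300 in ≈ 0.723 in

Q = 7848010921/10857258300 in ≈ 0.723 in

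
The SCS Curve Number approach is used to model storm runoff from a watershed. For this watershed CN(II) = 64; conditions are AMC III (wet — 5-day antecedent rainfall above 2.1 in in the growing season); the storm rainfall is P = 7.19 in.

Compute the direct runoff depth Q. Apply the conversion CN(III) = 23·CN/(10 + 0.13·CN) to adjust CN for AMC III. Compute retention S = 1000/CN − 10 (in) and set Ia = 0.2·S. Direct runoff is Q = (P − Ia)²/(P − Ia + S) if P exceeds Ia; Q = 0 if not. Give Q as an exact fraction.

Q = 59382436/12096275 in ≈ 4.909 in

Adjust CN=64 to AMC III: 23·64/(10 + 0.13·64) → 1472 ÷ (458/25) = 18400/229 ≈ 80.349
Retention S: 1000/CN − 10 with CN=80.349 → S = 225/92 ≈ 2.446 in
Ia = 0.2·(225/92) = 45/92 in ≈ 0.489 in
P − Ia = 7.190 − 0.489 = 3853/575 ≈ 6.701 in (> 0, runoff occurs)
Q: (3853/575)² ÷ (21037/2300) = 59382436/12096275 in (≈ 4.909 in)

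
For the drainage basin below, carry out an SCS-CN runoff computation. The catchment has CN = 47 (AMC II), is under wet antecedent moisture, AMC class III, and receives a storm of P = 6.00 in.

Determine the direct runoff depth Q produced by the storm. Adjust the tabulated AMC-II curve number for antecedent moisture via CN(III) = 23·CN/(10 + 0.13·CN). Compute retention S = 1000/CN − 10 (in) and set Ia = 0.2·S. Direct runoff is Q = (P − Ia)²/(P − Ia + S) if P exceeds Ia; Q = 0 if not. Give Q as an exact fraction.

CN(III) from CN(II)=47: (23·47)/(10 + 0.13·47) = 108100/1611 ≈ 67.101
S = 1000/(108100/1611) − 10 = 5300/1081 in ≈ 4.903 in
Initial abstraction Ia = S/5 = (5300/1081)/5 = 1060/1081 ≈ 0.981 in
P − Ia = 6.000 − 0.981 = 5426/1081 ≈ 5.019 in (> 0, runoff occurs)
Q: (5426/1081)² ÷ (10726/1081) = 14720738/5797403 in (≈ 2.539 in)

Q = 14720738/5797403 in ≈ 2.539 in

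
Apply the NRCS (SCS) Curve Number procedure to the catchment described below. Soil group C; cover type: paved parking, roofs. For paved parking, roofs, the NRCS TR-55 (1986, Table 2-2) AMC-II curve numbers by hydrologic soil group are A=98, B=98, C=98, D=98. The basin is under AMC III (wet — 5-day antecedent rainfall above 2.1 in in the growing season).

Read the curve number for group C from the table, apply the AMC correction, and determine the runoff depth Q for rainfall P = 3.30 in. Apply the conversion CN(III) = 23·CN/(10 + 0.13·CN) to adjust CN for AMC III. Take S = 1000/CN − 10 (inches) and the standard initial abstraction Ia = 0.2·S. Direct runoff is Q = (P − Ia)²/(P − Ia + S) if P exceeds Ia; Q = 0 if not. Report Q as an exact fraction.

NRCS table: paved parking, roofs, soil group C → CN(II) = 98
Adjust CN=98 to AMC III: 23·98/(10 + 0.13·98) → 2254 ÷ (1137/50) = 112700/1137 ≈ 99.120
Max retention: S = 1000/(112700/1137) − 10 = 100/1127 in (≈ 0.089 in)
Ia = 0.2·(100/1127) = 20/1127 in ≈ 0.018 in
P − Ia = 3.300 − 0.018 = 36991/11270 ≈ 3.282 in (> 0, runoff occurs)
Q: (36991/11270)² ÷ (37991/11270) = 1368334081/428158570 in (≈ 3.196 in)

Q = 1368334081/428158570 in ≈ 3.196 in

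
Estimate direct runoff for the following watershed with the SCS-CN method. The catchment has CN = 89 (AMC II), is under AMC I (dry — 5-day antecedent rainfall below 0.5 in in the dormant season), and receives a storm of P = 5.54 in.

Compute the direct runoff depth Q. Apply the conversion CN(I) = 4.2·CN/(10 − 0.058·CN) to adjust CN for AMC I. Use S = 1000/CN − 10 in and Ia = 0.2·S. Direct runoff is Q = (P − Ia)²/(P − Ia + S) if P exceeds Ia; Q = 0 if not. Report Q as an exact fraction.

Q = 214103320369/68939279850 in ≈ 3.106 in

CN(I) from CN(II)=89: (4.2·89)/(10 − 0.058·89) = 186900/2419 ≈ 77.263
S = 1000/(186900/2419) − 10 = 5500/1869 in ≈ 2.943 in
Initial abstraction Ia = S/5 = (5500/1869)/5 = 1100/1869 ≈ 0.589 in
Excess rainfall: 5.540 − 0.589 = 4.951 in; P > Ia so Q > 0
Q: (462713/93450)² ÷ (737713/93450) = 214103320369/68939279850 in (≈ 3.106 in)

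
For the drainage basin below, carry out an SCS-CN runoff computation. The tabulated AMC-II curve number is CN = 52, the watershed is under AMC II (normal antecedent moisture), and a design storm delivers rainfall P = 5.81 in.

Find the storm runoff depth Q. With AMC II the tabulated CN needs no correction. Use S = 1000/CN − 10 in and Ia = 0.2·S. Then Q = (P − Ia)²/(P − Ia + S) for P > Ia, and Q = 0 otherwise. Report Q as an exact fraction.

Average conditions: CN = 52 (no AMC adjustment).
S = 1000/52 − 10 = 120/13 in ≈ 9.231 in
Initial abstraction Ia = S/5 = (120/13)/5 = 24/13 ≈ 1.846 in
P − Ia = 5.810 − 1.846 = 5153/1300 ≈ 3.964 in (> 0, runoff occurs)
Q = (5153/1300)²/((5153/1300) + 120/13) = (26553409/1690000)/(17153/1300) = 26553409/22298900 in ≈ 1.191 in

Q = 26553409/22298900 in ≈ 1.191 in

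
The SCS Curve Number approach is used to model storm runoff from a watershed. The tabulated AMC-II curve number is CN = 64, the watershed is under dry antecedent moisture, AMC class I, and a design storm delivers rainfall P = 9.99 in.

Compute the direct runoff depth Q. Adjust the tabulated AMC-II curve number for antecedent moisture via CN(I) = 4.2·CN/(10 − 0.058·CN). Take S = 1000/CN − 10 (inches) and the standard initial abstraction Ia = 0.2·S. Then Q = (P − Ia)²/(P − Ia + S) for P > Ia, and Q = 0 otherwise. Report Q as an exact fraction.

Q = 2182827/845425 in ≈ 2.582 in

CN(I) from CN(II)=64: (4.2·64)/(10 − 0.058·64) = 5600/131 ≈ 42.748
Retention S: 1000/CN − 10 with CN=42.748 → S = 375/28 ≈ 13.393 in
Initial abstraction Ia = S/5 = (375/28)/5 = 75/28 ≈ 2.679 in
P − Ia = 9.990 − 2.679 = 2559/350 ≈ 7.311 in (> 0, runoff occurs)
Q: (2559/350)² ÷ (14493/700) = 2182827/845425 in (≈ 2.582 in)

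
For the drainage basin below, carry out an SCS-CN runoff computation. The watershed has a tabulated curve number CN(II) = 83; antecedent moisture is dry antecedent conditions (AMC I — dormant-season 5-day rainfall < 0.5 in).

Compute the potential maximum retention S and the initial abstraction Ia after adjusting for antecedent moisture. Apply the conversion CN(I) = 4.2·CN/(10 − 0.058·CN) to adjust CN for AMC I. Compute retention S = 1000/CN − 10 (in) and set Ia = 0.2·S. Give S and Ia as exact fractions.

Dry (AMC I): CN(I) = 4.2·83/(10 − 0.058·83) = (1743/5)/(2593/500) = 174300/2593 ≈ 67.219
Retention S: 1000/CN − 10 with CN=67.219 → S = 8500/1743 ≈ 4.877 in
Initial abstraction Ia = S/5 = (8500/1743)/5 = 1700/1743 ≈ 0.975 in

S = 8500/1743 in ≈ 4.877 in; Ia = 1700/1743 in ≈ 0.975 in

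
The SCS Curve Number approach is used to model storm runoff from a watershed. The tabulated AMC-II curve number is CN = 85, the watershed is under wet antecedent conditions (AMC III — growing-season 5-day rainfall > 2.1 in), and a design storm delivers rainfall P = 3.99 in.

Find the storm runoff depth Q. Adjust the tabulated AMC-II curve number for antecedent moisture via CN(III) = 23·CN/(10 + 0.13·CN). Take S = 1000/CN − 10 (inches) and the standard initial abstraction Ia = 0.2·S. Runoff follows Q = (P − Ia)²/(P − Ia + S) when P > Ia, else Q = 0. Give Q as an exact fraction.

Wet (AMC III): CN(III) = 23·85/(10 + 0.13·85) = 1955/(421/20) = 39100/421 ≈ 92.874
Max retention: S = 1000/(39100/421) − 10 = 300/391 in (≈ 0.767 in)
Ia = 0.2S: 0.2·0.767 = 0.153 in (exactly 60/391)
P − Ia = 3.990 − 0.153 = 150009/39100 ≈ 3.837 in (> 0, runoff occurs)
Q = (150009/39100)²/((150009/39100) + 300/391) = (22502700081/1528810000)/(180009/39100) = 2500300009/782039100 in ≈ 3.197 in

Q = 2500300009/782039100 in ≈ 3.197 in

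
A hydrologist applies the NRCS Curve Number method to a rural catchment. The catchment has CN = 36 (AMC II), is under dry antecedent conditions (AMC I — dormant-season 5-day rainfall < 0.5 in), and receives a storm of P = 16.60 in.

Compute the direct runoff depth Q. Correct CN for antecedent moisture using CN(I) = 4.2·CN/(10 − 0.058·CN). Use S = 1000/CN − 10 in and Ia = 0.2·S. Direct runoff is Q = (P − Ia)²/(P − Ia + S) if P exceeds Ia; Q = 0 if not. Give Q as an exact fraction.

Q = 59089969/45064215 in ≈ 1.311 in

Dry (AMC I): CN(I) = 4.2·36/(10 − 0.058·36) = (756/5)/(989/125) = 18900/989 ≈ 19.110
Retention S: 1000/CN − 10 with CN=19.110 → S = 8000/189 ≈ 42.328 in
Initial abstraction Ia = S/5 = (8000/189)/5 = 1600/189 ≈ 8.466 in
P − Ia = 16.600 − 8.466 = 7687/945 ≈ 8.134 in (> 0, runoff occurs)
Q = (7687/945)²/((7687/945) + 8000/189) = (59089969/893025)/(47687/945) = 59089969/45064215 in ≈ 1.311 in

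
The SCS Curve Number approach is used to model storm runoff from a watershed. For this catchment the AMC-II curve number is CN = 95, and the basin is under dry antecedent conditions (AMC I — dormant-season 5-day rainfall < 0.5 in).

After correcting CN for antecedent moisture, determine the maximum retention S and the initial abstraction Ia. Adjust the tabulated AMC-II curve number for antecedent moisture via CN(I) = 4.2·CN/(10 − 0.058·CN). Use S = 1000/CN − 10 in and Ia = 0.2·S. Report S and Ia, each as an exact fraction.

S = 500/399 in ≈ 1.253 in; Ia = 100/399 in ≈ 0.251 in

CN(I) from CN(II)=95: (4.2·95)/(10 − 0.058·95) = 39900/449 ≈ 88.864
Retention S: 1000/CN − 10 with CN=88.864 → S = 500/399 ≈ 1.253 in
Ia = 0.2·(500/399) = 100/399 in ≈ 0.251 in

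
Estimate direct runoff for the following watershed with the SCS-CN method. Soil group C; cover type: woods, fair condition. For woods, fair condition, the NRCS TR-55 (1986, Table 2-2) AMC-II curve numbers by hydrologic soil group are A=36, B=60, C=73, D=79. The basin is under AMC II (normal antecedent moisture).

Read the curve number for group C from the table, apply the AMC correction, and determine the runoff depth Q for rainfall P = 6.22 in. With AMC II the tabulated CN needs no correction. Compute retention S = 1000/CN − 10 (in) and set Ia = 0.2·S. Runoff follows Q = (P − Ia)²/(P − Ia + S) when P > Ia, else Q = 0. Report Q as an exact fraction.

Q = 400120009/122285950 in ≈ 3.272 in

NRCS table: woods, fair condition, soil group C → CN(II) = 73
Average conditions: CN = 73 (no AMC adjustment).
Max retention: S = 1000/73 − 10 = 270/73 in (≈ 3.699 in)
Ia = 0.2·(270/73) = 54/73 in ≈ 0.740 in
P − Ia = 6.220 − 0.740 = 20003/3650 ≈ 5.480 in (> 0, runoff occurs)
Runoff Q = (P−Ia)²/(P−Ia+S) = (5.480)²/(5.480+3.699) = 400120009/122285950 ≈ 3.272 in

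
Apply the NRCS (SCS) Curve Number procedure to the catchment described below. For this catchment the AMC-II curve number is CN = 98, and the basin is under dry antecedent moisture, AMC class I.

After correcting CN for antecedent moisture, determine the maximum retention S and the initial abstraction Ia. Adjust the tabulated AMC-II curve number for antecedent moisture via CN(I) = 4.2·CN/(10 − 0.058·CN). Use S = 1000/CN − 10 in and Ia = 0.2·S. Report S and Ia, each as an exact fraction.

Adjust CN=98 to AMC I: 4.2·98/(10 − 0.058·98) → (2058/5) ÷ (1079/250) = 102900/1079 ≈ 95.366
S = 1000/(102900/1079) − 10 = 500/1029 in ≈ 0.486 in
Initial abstraction Ia = S/5 = (500/1029)/5 = 100/1029 ≈ 0.097 in

S = 500/1029 in ≈ 0.486 in; Ia = 100/1029 in ≈ 0.097 in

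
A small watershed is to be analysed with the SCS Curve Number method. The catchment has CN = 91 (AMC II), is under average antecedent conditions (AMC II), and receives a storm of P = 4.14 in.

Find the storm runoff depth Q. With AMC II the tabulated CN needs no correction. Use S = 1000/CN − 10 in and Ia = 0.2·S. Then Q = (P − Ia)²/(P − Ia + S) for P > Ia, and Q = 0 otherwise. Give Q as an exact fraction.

Average conditions: CN = 91 (no AMC adjustment).
Max retention: S = 1000/91 − 10 = 90/91 in (≈ 0.989 in)
Initial abstraction Ia = S/5 = (90/91)/5 = 18/91 ≈ 0.198 in
Since P=4.140 > Ia=0.198: effective rainfall P−Ia = 17937/4550 in
Q: (17937/4550)² ÷ (22437/4550) = 3972049/1260350 in (≈ 3.152 in)

Q = 3972049/1260350 in ≈ 3.152 in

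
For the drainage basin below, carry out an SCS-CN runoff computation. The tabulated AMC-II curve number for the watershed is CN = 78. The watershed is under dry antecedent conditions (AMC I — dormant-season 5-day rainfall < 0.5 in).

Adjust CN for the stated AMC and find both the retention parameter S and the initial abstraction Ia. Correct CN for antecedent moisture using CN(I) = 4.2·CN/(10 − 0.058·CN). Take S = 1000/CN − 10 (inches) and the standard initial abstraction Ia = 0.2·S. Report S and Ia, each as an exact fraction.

S = 5500/819 in ≈ 6.716 in; Ia = 1100/819 in ≈ 1.343 in

Dry (AMC I): CN(I) = 4.2·78/(10 − 0.058·78) = (1638/5)/(1369/250) = 81900/1369 ≈ 59.825
S = 1000/(81900/1369) − 10 = 5500/819 in ≈ 6.716 in
Ia = 0.2·(5500/819) = 1100/819 in ≈ 1.343 in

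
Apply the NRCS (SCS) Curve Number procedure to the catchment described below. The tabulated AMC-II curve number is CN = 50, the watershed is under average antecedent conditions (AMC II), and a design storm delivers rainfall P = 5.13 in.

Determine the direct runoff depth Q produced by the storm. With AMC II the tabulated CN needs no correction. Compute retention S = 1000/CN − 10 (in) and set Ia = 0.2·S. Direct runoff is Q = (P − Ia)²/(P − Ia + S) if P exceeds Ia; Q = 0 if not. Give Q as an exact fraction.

Q = 97969/131300 in ≈ 0.746 in

Average conditions: CN = 50 (no AMC adjustment).
Max retention: S = 1000/50 − 10 = 10 in (≈ 10.000 in)
Ia = 0.2S: 0.2·10.000 = 2.000 in (exactly 2)
Excess rainfall: 5.130 − 2.000 = 3.130 in; P > Ia so Q > 0
Q: (313/100)² ÷ (1313/100) = 97969/131300 in (≈ 0.746 in)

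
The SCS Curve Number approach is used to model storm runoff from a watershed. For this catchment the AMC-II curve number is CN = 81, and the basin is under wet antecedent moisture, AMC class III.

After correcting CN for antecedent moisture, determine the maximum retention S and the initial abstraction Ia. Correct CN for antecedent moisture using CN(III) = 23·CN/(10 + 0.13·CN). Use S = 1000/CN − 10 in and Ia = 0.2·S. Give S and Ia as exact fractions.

Wet (AMC III): CN(III) = 23·81/(10 + 0.13·81) = 1863/(2053/100) = 186300/2053 ≈ 90.745
Retention S: 1000/CN − 10 with CN=90.745 → S = 1900/1863 ≈ 1.020 in
Ia = 0.2S: 0.2·1.020 = 0.204 in (exactly 380/1863)

S = 1900/1863 in ≈ 1.020 in; Ia = 380/1863 in ≈ 0.204 in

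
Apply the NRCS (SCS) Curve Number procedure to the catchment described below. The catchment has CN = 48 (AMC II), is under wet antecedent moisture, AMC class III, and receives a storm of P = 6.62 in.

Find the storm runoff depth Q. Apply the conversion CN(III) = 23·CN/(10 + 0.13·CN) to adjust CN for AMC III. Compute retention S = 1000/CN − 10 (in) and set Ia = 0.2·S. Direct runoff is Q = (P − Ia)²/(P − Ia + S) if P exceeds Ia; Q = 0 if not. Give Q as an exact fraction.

CN(III) from CN(II)=48: (23·48)/(10 + 0.13·48) = 13800/203 ≈ 67.980
Retention S: 1000/CN − 10 with CN=67.980 → S = 325/69 ≈ 4.710 in
Ia = 0.2S: 0.2·4.710 = 0.942 in (exactly 65/69)
Excess rainfall: 6.620 − 0.942 = 5.678 in; P > Ia so Q > 0
Q = (19589/3450)²/((19589/3450) + 325/69) = (383728921/11902500)/(35839/3450) = 383728921/123644550 in ≈ 3.103 in

Q = 383728921/123644550 in ≈ 3.103 in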